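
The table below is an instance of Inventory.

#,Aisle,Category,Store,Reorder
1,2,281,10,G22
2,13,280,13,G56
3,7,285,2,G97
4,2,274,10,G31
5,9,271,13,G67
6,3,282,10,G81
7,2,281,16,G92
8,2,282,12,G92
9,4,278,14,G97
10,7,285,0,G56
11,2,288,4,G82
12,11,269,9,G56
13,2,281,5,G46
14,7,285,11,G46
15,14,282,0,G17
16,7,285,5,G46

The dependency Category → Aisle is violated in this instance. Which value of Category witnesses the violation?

282

Category=281: rows 1, 7, 13 → Aisle = 2, 2, 2 ✓
Category=280: row 2 → Aisle = 13 ✓
Category=285: rows 3, 10, 14, 16 → Aisle = 7, 7, 7, 7 ✓
Category=274: row 4 → Aisle = 2 ✓
Category=271: row 5 → Aisle = 9 ✓
Category=282: rows 6, 8, 15 → Aisle takes values {3, 2, 14} — violation
Category=278: row 9 → Aisle = 4 ✓
Category=288: row 11 → Aisle = 2 ✓
Category=269: row 12 → Aisle = 11 ✓
The only Category value with inconsistent Aisle is Category=282.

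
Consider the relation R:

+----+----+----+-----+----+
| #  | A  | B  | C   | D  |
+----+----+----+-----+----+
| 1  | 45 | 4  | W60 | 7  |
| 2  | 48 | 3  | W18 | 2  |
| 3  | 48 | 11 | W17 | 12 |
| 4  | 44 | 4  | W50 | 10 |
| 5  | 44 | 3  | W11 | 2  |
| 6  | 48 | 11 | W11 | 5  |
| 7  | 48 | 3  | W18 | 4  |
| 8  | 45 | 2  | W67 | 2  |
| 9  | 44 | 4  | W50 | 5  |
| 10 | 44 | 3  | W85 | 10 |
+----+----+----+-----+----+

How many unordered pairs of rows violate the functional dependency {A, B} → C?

2

(A=48, B=3): all 2 rows agree on C — 0 pairs.
(A=48, B=11): violating pairs (3,6) — 1 pair.
(A=44, B=4): all 2 rows agree on C — 0 pairs.
(A=44, B=3): violating pairs (5,10) — 1 pair.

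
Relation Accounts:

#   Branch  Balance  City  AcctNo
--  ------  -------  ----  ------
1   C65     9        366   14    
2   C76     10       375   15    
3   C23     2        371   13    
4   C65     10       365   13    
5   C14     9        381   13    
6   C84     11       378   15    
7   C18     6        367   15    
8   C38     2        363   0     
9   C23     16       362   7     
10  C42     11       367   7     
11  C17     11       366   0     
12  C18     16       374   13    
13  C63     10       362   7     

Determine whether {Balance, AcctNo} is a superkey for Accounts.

All 13 rows have distinct {Balance, AcctNo} values, so {Balance, AcctNo} → (all attributes) holds and {Balance, AcctNo} is a superkey.

Yes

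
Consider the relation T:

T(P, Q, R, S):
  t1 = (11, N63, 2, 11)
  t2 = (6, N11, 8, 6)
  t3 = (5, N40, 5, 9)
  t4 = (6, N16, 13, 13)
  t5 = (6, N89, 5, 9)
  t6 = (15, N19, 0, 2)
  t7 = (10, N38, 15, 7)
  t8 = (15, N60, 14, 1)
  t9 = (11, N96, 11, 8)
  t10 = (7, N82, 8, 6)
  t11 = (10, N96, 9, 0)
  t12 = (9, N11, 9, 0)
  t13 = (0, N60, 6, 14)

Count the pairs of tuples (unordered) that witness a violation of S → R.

0

S=6: all 2 rows agree on R — 0 pairs.
S=9: all 2 rows agree on R — 0 pairs.
S=0: all 2 rows agree on R — 0 pairs.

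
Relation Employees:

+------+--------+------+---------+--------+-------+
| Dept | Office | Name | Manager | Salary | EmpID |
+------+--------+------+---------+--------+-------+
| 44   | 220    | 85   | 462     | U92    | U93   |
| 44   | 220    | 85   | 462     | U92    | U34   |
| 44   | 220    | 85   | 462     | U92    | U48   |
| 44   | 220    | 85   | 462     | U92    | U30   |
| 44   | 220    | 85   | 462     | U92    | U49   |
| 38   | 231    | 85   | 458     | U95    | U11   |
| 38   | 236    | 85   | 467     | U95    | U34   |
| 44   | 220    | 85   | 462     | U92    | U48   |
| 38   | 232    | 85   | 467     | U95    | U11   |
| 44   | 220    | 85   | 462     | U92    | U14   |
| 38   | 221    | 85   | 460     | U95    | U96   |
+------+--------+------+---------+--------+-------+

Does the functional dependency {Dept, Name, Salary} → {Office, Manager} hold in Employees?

No

(Dept=44, Name=85, Salary=U92): 7 rows → {Office,Manager} = (220, 462), (220, 462), (220, 462), (220, 462), (220, 462), (220, 462), (220, 462) ✓
(Dept=38, Name=85, Salary=U95): 4 rows → {Office,Manager} takes values {(231, 458), (236, 467), (232, 467), (221, 460)} — violation
Two rows agree on {Dept, Name, Salary} but differ on {Office, Manager}, so {Dept, Name, Salary} → {Office, Manager} does not hold.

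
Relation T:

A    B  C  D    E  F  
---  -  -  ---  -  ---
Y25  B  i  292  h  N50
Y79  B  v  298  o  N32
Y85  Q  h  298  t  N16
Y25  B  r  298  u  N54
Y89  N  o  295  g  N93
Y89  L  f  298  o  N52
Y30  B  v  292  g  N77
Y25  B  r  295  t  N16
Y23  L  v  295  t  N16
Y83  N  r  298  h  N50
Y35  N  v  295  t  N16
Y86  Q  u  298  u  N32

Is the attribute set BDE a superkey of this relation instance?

Yes

All 12 rows have distinct BDE values, so BDE → (all attributes) holds and BDE is a superkey.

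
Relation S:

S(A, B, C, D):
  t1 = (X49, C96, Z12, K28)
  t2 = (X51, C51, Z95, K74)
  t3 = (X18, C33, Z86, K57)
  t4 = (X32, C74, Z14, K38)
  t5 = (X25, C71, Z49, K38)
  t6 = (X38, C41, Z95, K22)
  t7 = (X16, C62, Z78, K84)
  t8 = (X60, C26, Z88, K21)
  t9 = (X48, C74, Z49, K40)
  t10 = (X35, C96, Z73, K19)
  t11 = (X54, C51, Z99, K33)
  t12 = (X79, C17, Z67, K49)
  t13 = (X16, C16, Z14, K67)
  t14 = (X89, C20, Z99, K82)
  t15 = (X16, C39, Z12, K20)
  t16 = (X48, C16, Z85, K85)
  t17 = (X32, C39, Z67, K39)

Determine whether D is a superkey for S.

Rows 4 and 5 have the same D value D=K38 but are distinct tuples, so D does not determine every attribute — not a superkey.

No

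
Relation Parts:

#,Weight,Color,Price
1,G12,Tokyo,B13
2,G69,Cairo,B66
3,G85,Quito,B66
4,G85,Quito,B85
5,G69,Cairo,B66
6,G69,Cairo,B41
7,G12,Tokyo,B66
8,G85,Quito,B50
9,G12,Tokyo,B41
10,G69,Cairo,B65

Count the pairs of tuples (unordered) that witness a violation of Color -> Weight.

Color=Tokyo: all 3 rows agree on Weight — 0 pairs.
Color=Cairo: all 4 rows agree on Weight — 0 pairs.
Color=Quito: all 3 rows agree on Weight — 0 pairs.

0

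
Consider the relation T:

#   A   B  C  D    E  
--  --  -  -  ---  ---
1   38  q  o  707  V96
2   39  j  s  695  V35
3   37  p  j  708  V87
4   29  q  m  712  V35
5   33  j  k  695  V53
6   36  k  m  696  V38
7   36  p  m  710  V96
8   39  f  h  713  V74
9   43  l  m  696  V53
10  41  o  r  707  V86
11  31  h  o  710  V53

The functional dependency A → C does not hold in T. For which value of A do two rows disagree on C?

39

A=38: row 1 → C = o ✓
A=39: rows 2, 8 → C takes values {s, h} — violation
A=37: row 3 → C = j ✓
A=29: row 4 → C = m ✓
A=33: row 5 → C = k ✓
A=36: rows 6, 7 → C = m, m ✓
A=43: row 9 → C = m ✓
A=41: row 10 → C = r ✓
A=31: row 11 → C = o ✓
The only A value with inconsistent C is A=39.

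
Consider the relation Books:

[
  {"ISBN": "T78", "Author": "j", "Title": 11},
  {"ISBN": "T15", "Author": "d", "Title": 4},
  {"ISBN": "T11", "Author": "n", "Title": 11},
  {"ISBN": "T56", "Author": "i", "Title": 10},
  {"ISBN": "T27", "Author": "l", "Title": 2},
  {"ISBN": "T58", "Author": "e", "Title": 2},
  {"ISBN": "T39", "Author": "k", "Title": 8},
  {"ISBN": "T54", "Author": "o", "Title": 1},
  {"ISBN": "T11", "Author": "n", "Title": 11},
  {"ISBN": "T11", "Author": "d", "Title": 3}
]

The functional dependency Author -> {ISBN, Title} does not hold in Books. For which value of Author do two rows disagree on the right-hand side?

Author=j: 1 row → {ISBN,Title} = (T78, 11) ✓
Author=d: 2 rows → {ISBN,Title} takes values {(T15, 4), (T11, 3)} — violation
Author=n: 2 rows → {ISBN,Title} = (T11, 11), (T11, 11) ✓
Author=i: 1 row → {ISBN,Title} = (T56, 10) ✓
Author=l: 1 row → {ISBN,Title} = (T27, 2) ✓
Author=e: 1 row → {ISBN,Title} = (T58, 2) ✓
Author=k: 1 row → {ISBN,Title} = (T39, 8) ✓
Author=o: 1 row → {ISBN,Title} = (T54, 1) ✓
The only Author value with inconsistent RHS is Author=d.

d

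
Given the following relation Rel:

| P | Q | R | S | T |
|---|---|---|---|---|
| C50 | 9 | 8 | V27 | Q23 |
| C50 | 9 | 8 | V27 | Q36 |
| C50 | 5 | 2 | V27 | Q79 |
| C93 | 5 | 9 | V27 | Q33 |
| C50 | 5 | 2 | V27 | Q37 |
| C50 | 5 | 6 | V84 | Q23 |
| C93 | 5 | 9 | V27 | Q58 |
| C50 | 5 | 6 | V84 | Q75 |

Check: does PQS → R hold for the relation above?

(P=C50, Q=9, S=V27): 2 rows → R = 8, 8 ✓
(P=C50, Q=5, S=V27): 2 rows → R = 2, 2 ✓
(P=C93, Q=5, S=V27): 2 rows → R = 9, 9 ✓
(P=C50, Q=5, S=V84): 2 rows → R = 6, 6 ✓
Every PQS value is associated with a single R value, so PQS → R holds.

Yes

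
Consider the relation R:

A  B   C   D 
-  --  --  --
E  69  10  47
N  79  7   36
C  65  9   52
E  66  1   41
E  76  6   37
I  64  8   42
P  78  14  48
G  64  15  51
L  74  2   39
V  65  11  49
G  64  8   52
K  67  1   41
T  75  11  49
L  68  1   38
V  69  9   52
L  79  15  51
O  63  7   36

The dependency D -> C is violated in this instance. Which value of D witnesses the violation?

D=47: 1 row → C = 10 ✓
D=36: 2 rows → C = 7, 7 ✓
D=52: 3 rows → C takes values {9, 8} — violation
D=41: 2 rows → C = 1, 1 ✓
D=37: 1 row → C = 6 ✓
D=42: 1 row → C = 8 ✓
D=48: 1 row → C = 14 ✓
D=51: 2 rows → C = 15, 15 ✓
D=39: 1 row → C = 2 ✓
D=49: 2 rows → C = 11, 11 ✓
D=38: 1 row → C = 1 ✓
The only D value with inconsistent C is D=52.

52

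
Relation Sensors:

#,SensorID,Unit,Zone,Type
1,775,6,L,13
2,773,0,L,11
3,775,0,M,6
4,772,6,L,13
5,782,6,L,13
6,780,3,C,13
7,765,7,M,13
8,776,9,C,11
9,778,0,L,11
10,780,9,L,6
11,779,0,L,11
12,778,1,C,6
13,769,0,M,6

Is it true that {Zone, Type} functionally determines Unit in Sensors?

Yes

(Zone=L, Type=13): rows 1, 4, 5 → Unit = 6, 6, 6 ✓
(Zone=L, Type=11): rows 2, 9, 11 → Unit = 0, 0, 0 ✓
(Zone=M, Type=6): rows 3, 13 → Unit = 0, 0 ✓
(Zone=C, Type=13): row 6 → Unit = 3 ✓
(Zone=M, Type=13): row 7 → Unit = 7 ✓
(Zone=C, Type=11): row 8 → Unit = 9 ✓
(Zone=L, Type=6): row 10 → Unit = 9 ✓
(Zone=C, Type=6): row 12 → Unit = 1 ✓
Every {Zone, Type} value is associated with a single Unit value, so {Zone, Type} → Unit holds.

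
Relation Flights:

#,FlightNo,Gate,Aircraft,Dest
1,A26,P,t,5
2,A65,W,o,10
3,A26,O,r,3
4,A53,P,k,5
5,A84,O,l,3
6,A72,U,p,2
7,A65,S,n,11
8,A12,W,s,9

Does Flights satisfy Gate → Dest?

Gate=P: rows 1, 4 → Dest = 5, 5 ✓
Gate=W: rows 2, 8 → Dest takes values {10, 9} — violation
Gate=O: rows 3, 5 → Dest = 3, 3 ✓
Gate=U: row 6 → Dest = 2 ✓
Gate=S: row 7 → Dest = 11 ✓
Two rows agree on Gate but differ on Dest, so Gate → Dest does not hold.

No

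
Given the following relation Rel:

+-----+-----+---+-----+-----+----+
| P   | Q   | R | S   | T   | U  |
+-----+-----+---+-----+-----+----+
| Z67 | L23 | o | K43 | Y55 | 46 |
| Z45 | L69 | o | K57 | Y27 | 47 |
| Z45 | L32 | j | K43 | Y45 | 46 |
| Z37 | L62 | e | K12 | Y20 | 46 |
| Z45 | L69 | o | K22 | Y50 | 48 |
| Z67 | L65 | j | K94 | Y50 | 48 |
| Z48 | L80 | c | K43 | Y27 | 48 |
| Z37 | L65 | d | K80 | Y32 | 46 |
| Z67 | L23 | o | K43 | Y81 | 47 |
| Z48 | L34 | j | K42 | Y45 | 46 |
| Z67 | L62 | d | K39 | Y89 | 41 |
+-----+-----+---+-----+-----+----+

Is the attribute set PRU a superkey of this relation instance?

All 11 rows have distinct PRU values, so PRU → (all attributes) holds and PRU is a superkey.

Yes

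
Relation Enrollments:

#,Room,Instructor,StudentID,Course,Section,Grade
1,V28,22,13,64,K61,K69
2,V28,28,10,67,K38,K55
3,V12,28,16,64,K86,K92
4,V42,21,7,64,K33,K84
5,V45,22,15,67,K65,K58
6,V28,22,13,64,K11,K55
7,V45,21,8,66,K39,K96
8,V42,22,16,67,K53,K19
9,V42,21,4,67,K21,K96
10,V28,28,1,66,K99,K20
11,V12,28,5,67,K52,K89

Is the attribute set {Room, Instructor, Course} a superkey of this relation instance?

Rows 1 and 6 have the same {Room, Instructor, Course} value (Room=V28, Instructor=22, Course=64) but are distinct tuples, so {Room, Instructor, Course} does not determine every attribute — not a superkey.

No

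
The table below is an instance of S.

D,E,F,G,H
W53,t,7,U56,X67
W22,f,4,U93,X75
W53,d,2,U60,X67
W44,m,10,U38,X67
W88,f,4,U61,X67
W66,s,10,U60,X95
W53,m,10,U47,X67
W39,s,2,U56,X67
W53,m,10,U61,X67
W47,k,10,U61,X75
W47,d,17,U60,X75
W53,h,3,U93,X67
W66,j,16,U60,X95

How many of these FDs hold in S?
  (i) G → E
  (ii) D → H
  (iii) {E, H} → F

(i) G → E: G=U56: 2 rows → E takes values {t, s} — violation; G=U93: 2 rows → E takes values {f, h} — violation; G=U60: 4 rows → E takes values {d, s, j} — violation; G=U61: 3 rows → E takes values {f, m, k} — violation — fails.
(ii) D → H: every LHS value maps to a single RHS value — holds.
(iii) {E, H} → F: every LHS value maps to a single RHS value — holds.
2 of the 3 dependencies hold.

2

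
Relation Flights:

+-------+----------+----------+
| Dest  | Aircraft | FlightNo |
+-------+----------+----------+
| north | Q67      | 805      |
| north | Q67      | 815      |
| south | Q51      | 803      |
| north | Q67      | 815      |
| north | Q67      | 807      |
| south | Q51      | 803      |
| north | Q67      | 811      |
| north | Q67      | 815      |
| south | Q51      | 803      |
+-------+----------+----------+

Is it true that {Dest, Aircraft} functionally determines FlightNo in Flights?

No

(Dest=north, Aircraft=Q67): 6 rows → FlightNo takes values {805, 815, 807, 811} — violation
(Dest=south, Aircraft=Q51): 3 rows → FlightNo = 803, 803, 803 ✓
Two rows agree on {Dest, Aircraft} but differ on FlightNo, so {Dest, Aircraft} → FlightNo does not hold.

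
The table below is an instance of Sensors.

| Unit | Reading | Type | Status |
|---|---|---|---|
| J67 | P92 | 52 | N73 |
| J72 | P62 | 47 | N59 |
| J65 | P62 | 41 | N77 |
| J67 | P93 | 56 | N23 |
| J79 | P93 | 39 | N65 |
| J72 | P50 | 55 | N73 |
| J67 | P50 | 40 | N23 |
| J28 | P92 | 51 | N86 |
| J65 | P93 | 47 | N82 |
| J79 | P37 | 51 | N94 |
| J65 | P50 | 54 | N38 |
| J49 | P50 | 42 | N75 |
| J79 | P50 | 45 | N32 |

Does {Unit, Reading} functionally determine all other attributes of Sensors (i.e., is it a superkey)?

Yes

All 13 rows have distinct {Unit, Reading} values, so {Unit, Reading} → (all attributes) holds and {Unit, Reading} is a superkey.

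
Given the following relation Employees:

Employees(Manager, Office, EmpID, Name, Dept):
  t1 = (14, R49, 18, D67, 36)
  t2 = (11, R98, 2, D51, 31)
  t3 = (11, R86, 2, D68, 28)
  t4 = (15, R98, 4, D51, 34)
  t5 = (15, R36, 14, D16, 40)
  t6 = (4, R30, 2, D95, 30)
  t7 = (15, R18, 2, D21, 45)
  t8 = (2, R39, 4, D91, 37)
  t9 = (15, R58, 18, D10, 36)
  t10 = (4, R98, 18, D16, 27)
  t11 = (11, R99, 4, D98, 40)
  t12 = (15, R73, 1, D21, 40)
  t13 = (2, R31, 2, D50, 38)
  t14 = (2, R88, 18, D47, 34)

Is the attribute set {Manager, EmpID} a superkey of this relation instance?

No

Rows 2 and 3 have the same {Manager, EmpID} value (Manager=11, EmpID=2) but are distinct tuples, so {Manager, EmpID} does not determine every attribute — not a superkey.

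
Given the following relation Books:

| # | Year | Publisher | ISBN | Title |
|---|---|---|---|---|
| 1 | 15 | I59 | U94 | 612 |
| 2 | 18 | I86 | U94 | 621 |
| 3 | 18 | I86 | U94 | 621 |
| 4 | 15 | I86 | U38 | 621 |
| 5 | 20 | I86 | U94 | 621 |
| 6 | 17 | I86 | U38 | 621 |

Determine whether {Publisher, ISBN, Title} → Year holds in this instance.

No

(Publisher=I59, ISBN=U94, Title=612): row 1 → Year = 15 ✓
(Publisher=I86, ISBN=U94, Title=621): rows 2, 3, 5 → Year takes values {18, 20} — violation
(Publisher=I86, ISBN=U38, Title=621): rows 4, 6 → Year takes values {15, 17} — violation
Two rows agree on {Publisher, ISBN, Title} but differ on Year, so {Publisher, ISBN, Title} → Year does not hold.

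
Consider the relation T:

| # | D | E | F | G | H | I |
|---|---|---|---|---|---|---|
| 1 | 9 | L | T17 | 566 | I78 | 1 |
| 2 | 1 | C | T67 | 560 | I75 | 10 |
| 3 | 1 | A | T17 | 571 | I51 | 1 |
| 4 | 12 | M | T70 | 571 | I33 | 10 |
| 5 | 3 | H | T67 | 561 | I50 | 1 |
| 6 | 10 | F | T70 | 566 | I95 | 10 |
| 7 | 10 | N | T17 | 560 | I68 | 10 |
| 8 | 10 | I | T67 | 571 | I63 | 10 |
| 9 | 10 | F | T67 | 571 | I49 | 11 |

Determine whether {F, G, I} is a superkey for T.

Yes

All 9 rows have distinct {F, G, I} values, so {F, G, I} → (all attributes) holds and {F, G, I} is a superkey.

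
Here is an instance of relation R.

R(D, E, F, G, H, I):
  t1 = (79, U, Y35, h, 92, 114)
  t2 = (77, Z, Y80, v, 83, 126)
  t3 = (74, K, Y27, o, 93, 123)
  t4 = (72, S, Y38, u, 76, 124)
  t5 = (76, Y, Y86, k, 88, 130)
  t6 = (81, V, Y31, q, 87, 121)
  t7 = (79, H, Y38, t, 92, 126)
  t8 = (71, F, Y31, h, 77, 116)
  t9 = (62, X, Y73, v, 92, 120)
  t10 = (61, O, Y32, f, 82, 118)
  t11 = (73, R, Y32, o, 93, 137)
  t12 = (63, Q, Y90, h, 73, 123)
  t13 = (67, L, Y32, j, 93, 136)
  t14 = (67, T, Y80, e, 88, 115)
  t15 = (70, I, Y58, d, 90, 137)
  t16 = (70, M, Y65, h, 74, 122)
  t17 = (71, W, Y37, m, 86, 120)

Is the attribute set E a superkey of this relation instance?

All 17 rows have distinct E values, so E → (all attributes) holds and E is a superkey.

Yes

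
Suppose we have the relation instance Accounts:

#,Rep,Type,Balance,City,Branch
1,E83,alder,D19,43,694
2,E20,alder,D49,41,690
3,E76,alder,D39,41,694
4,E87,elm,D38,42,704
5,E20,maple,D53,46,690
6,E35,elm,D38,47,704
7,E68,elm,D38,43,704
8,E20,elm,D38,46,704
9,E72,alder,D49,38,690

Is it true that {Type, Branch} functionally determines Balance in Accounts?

No

(Type=alder, Branch=694): rows 1, 3 → Balance takes values {D19, D39} — violation
(Type=alder, Branch=690): rows 2, 9 → Balance = D49, D49 ✓
(Type=elm, Branch=704): rows 4, 6, 7, 8 → Balance = D38, D38, D38, D38 ✓
(Type=maple, Branch=690): row 5 → Balance = D53 ✓
Two rows agree on {Type, Branch} but differ on Balance, so {Type, Branch} → Balance does not hold.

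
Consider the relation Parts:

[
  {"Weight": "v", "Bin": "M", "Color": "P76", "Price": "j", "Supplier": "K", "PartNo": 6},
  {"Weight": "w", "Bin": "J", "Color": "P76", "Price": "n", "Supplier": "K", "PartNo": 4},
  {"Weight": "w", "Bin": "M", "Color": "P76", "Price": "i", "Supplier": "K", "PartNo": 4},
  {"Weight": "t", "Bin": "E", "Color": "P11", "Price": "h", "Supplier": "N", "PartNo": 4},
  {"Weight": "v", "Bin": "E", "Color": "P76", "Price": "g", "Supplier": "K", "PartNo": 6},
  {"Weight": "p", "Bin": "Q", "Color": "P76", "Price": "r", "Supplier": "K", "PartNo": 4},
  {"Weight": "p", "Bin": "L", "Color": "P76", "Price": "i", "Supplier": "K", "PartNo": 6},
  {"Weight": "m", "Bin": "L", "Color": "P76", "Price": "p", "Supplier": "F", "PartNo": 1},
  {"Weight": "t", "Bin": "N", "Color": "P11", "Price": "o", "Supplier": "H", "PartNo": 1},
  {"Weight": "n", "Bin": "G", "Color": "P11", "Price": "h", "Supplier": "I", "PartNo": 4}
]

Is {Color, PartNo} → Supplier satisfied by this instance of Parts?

No

(Color=P76, PartNo=6): 3 rows → Supplier = K, K, K ✓
(Color=P76, PartNo=4): 3 rows → Supplier = K, K, K ✓
(Color=P11, PartNo=4): 2 rows → Supplier takes values {N, I} — violation
(Color=P76, PartNo=1): 1 row → Supplier = F ✓
(Color=P11, PartNo=1): 1 row → Supplier = H ✓
Two rows agree on {Color, PartNo} but differ on Supplier, so {Color, PartNo} → Supplier does not hold.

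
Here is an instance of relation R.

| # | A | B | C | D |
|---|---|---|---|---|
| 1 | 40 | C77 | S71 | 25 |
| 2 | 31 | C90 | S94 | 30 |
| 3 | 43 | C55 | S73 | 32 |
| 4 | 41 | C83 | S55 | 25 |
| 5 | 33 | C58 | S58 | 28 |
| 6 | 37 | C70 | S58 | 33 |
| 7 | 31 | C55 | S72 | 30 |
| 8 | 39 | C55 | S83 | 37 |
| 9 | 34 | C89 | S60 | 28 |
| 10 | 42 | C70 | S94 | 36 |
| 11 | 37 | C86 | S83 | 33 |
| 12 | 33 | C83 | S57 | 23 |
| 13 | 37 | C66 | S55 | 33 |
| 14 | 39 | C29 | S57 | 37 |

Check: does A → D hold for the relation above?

No

A=40: row 1 → D = 25 ✓
A=31: rows 2, 7 → D = 30, 30 ✓
A=43: row 3 → D = 32 ✓
A=41: row 4 → D = 25 ✓
A=33: rows 5, 12 → D takes values {28, 23} — violation
A=37: rows 6, 11, 13 → D = 33, 33, 33 ✓
A=39: rows 8, 14 → D = 37, 37 ✓
A=34: row 9 → D = 28 ✓
A=42: row 10 → D = 36 ✓
Two rows agree on A but differ on D, so A → D does not hold.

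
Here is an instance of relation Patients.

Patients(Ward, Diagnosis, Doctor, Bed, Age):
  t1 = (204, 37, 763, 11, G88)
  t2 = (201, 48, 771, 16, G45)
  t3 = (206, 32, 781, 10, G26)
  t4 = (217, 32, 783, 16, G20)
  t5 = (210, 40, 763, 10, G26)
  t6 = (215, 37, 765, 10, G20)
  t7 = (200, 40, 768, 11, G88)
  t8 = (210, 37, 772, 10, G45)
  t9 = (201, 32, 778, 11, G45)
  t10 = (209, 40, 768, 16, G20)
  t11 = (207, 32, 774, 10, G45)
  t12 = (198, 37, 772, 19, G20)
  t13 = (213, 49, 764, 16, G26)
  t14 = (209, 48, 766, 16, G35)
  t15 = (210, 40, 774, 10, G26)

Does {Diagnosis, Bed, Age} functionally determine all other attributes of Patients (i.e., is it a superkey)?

Rows 5 and 15 have the same {Diagnosis, Bed, Age} value (Diagnosis=40, Bed=10, Age=G26) but are distinct tuples, so {Diagnosis, Bed, Age} does not determine every attribute — not a superkey.

No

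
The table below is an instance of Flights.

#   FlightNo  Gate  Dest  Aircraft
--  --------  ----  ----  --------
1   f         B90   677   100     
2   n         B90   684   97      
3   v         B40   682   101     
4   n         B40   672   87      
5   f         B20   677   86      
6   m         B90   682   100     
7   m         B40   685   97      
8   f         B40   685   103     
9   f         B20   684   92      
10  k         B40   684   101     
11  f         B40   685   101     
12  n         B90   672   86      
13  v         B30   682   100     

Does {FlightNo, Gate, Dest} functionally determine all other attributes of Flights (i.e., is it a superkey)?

No

Rows 8 and 11 have the same {FlightNo, Gate, Dest} value (FlightNo=f, Gate=B40, Dest=685) but are distinct tuples, so {FlightNo, Gate, Dest} does not determine every attribute — not a superkey.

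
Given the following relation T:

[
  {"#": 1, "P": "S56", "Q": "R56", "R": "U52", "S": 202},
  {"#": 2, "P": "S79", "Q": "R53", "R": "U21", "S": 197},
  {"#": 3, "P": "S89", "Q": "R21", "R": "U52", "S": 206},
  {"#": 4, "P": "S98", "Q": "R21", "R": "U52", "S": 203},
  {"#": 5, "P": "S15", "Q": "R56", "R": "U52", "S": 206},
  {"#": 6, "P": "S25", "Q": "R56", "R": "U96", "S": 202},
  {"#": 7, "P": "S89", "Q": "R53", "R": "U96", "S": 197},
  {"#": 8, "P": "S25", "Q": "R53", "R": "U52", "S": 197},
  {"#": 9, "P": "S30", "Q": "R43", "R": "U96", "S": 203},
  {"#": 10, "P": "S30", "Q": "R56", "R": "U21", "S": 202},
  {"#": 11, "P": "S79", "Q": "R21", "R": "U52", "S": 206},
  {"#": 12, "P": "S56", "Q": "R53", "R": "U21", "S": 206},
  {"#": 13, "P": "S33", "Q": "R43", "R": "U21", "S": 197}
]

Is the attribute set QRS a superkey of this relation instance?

No

Rows 3 and 11 have the same QRS value (Q=R21, R=U52, S=206) but are distinct tuples, so QRS does not determine every attribute — not a superkey.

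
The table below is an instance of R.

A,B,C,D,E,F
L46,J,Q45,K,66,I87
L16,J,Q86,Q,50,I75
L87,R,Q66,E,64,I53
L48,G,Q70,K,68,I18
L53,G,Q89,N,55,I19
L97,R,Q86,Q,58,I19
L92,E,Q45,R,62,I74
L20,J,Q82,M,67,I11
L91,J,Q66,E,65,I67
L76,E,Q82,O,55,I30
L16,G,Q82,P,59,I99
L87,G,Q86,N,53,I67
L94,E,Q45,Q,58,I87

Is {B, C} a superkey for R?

Two distinct rows share (B=E, C=Q45), so {B, C} does not determine every attribute — not a superkey.

No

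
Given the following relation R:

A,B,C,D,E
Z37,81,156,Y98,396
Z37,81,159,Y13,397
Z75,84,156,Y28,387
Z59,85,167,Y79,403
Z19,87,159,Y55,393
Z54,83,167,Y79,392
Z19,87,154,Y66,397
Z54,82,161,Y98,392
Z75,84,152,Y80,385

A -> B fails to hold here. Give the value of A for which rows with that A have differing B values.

Z54

A=Z37: 2 rows → B = 81, 81 ✓
A=Z75: 2 rows → B = 84, 84 ✓
A=Z59: 1 row → B = 85 ✓
A=Z19: 2 rows → B = 87, 87 ✓
A=Z54: 2 rows → B takes values {83, 82} — violation
The only A value with inconsistent B is A=Z54.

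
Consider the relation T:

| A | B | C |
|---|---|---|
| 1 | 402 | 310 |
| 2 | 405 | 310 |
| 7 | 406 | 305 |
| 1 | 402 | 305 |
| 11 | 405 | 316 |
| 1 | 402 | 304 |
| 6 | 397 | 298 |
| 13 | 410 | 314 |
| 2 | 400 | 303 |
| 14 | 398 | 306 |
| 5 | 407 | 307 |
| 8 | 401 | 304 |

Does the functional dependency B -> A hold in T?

No

B=402: 3 rows → A = 1, 1, 1 ✓
B=405: 2 rows → A takes values {2, 11} — violation
B=406: 1 row → A = 7 ✓
B=397: 1 row → A = 6 ✓
B=410: 1 row → A = 13 ✓
B=400: 1 row → A = 2 ✓
B=398: 1 row → A = 14 ✓
B=407: 1 row → A = 5 ✓
B=401: 1 row → A = 8 ✓
Two rows agree on B but differ on A, so B -> A does not hold.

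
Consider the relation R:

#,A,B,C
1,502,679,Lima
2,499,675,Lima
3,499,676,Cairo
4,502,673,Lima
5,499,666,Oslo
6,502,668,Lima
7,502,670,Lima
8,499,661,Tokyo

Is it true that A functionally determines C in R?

No

A=502: rows 1, 4, 6, 7 → C = Lima, Lima, Lima, Lima ✓
A=499: rows 2, 3, 5, 8 → C takes values {Lima, Cairo, Oslo, Tokyo} — violation
Two rows agree on A but differ on C, so A → C does not hold.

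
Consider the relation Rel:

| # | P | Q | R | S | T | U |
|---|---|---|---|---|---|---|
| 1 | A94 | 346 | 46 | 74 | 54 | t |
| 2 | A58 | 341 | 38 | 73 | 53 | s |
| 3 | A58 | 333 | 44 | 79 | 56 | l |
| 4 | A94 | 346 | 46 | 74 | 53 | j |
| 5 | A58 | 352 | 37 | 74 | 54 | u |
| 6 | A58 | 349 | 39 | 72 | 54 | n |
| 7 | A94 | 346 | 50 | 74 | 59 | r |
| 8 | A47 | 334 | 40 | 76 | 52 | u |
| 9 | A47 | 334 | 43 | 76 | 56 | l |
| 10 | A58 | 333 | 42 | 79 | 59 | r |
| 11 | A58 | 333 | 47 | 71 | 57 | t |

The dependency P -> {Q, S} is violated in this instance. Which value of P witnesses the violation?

P=A94: rows 1, 4, 7 → {Q,S} = (346, 74), (346, 74), (346, 74) ✓
P=A58: rows 2, 3, 5, 6, 10, 11 → {Q,S} takes values {(341, 73), (333, 79), (352, 74), (349, 72), (333, 71)} — violation
P=A47: rows 8, 9 → {Q,S} = (334, 76), (334, 76) ✓
The only P value with inconsistent RHS is P=A58.

A58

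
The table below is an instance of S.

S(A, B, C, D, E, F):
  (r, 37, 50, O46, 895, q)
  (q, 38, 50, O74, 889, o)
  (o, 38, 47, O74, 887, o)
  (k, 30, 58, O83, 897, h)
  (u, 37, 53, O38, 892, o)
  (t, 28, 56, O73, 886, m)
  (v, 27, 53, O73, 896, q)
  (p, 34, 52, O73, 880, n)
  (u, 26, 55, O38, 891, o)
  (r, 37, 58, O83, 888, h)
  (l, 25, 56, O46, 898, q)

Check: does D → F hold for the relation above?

No

D=O46: 2 rows → F = q, q ✓
D=O74: 2 rows → F = o, o ✓
D=O83: 2 rows → F = h, h ✓
D=O38: 2 rows → F = o, o ✓
D=O73: 3 rows → F takes values {m, q, n} — violation
Two rows agree on D but differ on F, so D → F does not hold.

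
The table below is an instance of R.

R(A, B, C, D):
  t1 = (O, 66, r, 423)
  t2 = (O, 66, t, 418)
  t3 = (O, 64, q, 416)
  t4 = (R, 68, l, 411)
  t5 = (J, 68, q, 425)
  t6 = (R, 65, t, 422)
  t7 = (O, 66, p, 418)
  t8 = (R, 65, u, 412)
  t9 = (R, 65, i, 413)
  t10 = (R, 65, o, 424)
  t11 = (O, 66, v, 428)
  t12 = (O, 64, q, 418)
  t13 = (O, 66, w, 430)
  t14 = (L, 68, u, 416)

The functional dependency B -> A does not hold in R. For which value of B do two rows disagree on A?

B=66: rows 1, 2, 7, 11, 13 → A = O, O, O, O, O ✓
B=64: rows 3, 12 → A = O, O ✓
B=68: rows 4, 5, 14 → A takes values {R, J, L} — violation
B=65: rows 6, 8, 9, 10 → A = R, R, R, R ✓
The only B value with inconsistent A is B=68.

68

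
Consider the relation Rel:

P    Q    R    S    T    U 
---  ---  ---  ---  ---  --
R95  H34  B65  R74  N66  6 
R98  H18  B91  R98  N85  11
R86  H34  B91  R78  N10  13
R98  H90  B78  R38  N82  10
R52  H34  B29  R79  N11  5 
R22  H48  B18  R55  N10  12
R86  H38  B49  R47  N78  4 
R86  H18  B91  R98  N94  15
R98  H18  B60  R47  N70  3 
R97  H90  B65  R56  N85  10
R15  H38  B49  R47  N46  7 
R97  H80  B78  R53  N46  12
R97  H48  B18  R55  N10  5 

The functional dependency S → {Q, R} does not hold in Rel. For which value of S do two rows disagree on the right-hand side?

S=R74: 1 row → {Q,R} = (H34, B65) ✓
S=R98: 2 rows → {Q,R} = (H18, B91), (H18, B91) ✓
S=R78: 1 row → {Q,R} = (H34, B91) ✓
S=R38: 1 row → {Q,R} = (H90, B78) ✓
S=R79: 1 row → {Q,R} = (H34, B29) ✓
S=R55: 2 rows → {Q,R} = (H48, B18), (H48, B18) ✓
S=R47: 3 rows → {Q,R} takes values {(H38, B49), (H18, B60)} — violation
S=R56: 1 row → {Q,R} = (H90, B65) ✓
S=R53: 1 row → {Q,R} = (H80, B78) ✓
The only S value with inconsistent RHS is S=R47.

R47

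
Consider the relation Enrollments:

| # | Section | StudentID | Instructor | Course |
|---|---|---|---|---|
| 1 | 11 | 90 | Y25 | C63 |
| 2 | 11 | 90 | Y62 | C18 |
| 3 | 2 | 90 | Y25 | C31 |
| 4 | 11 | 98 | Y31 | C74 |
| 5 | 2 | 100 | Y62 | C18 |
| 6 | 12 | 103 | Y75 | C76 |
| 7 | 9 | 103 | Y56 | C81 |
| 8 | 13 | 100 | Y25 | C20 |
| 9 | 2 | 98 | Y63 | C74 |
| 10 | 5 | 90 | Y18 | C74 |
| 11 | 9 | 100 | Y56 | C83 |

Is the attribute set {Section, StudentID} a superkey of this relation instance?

No

Rows 1 and 2 have the same {Section, StudentID} value (Section=11, StudentID=90) but are distinct tuples, so {Section, StudentID} does not determine every attribute — not a superkey.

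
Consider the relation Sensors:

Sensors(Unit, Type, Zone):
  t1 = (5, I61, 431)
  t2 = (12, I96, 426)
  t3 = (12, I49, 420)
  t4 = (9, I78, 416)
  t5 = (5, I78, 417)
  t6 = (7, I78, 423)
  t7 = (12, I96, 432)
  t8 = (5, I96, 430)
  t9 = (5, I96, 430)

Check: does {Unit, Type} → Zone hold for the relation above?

(Unit=5, Type=I61): row 1 → Zone = 431 ✓
(Unit=12, Type=I96): rows 2, 7 → Zone takes values {426, 432} — violation
(Unit=12, Type=I49): row 3 → Zone = 420 ✓
(Unit=9, Type=I78): row 4 → Zone = 416 ✓
(Unit=5, Type=I78): row 5 → Zone = 417 ✓
(Unit=7, Type=I78): row 6 → Zone = 423 ✓
(Unit=5, Type=I96): rows 8, 9 → Zone = 430, 430 ✓
Two rows agree on {Unit, Type} but differ on Zone, so {Unit, Type} → Zone does not hold.

No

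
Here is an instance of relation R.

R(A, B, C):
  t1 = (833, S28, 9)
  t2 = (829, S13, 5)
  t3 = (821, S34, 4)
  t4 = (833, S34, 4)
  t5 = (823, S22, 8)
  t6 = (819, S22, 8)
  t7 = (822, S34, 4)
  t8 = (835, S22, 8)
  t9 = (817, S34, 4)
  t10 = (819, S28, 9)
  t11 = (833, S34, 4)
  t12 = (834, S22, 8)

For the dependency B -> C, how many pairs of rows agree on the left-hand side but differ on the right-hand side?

0

B=S28: all 2 rows agree on C — 0 pairs.
B=S34: all 5 rows agree on C — 0 pairs.
B=S22: all 4 rows agree on C — 0 pairs.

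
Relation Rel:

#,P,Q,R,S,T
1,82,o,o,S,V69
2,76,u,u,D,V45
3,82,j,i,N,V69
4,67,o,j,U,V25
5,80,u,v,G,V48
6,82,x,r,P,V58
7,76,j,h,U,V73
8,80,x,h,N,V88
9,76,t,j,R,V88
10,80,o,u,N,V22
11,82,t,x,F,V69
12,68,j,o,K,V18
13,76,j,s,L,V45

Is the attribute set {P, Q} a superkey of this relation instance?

Rows 7 and 13 have the same {P, Q} value (P=76, Q=j) but are distinct tuples, so {P, Q} does not determine every attribute — not a superkey.

No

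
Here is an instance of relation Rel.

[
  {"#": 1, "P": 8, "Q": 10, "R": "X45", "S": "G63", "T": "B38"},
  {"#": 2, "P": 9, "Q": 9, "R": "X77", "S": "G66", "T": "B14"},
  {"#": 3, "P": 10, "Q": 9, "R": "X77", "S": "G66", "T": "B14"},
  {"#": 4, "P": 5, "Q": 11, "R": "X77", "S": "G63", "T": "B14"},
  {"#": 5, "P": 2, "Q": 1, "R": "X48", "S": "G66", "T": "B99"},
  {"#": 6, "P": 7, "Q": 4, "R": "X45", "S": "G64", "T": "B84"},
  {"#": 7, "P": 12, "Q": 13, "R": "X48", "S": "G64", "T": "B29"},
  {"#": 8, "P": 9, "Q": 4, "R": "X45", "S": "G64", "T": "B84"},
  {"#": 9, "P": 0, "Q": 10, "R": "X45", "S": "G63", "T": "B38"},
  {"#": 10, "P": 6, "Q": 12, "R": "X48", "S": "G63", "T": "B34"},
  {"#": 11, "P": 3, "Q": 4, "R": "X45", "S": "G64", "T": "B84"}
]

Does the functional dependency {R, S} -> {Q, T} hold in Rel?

(R=X45, S=G63): rows 1, 9 → {Q,T} = (10, B38), (10, B38) ✓
(R=X77, S=G66): rows 2, 3 → {Q,T} = (9, B14), (9, B14) ✓
(R=X77, S=G63): row 4 → {Q,T} = (11, B14) ✓
(R=X48, S=G66): row 5 → {Q,T} = (1, B99) ✓
(R=X45, S=G64): rows 6, 8, 11 → {Q,T} = (4, B84), (4, B84), (4, B84) ✓
(R=X48, S=G64): row 7 → {Q,T} = (13, B29) ✓
(R=X48, S=G63): row 10 → {Q,T} = (12, B34) ✓
Every {R, S} value is associated with a single {Q, T} value, so {R, S} -> {Q, T} holds.

Yes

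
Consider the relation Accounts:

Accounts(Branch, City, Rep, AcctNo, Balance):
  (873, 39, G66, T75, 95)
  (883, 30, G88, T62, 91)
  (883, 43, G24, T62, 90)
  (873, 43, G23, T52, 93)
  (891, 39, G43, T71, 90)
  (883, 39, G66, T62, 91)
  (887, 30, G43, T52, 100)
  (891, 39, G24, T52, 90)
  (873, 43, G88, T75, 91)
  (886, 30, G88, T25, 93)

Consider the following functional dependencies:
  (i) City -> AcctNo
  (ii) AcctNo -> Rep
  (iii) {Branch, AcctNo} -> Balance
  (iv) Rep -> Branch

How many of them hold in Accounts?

0

(i) City -> AcctNo: City=39: 4 rows → AcctNo takes values {T75, T71, T62, T52} — violation; City=30: 3 rows → AcctNo takes values {T62, T52, T25} — violation; City=43: 3 rows → AcctNo takes values {T62, T52, T75} — violation — fails.
(ii) AcctNo -> Rep: AcctNo=T75: 2 rows → Rep takes values {G66, G88} — violation; AcctNo=T62: 3 rows → Rep takes values {G88, G24, G66} — violation; AcctNo=T52: 3 rows → Rep takes values {G23, G43, G24} — violation — fails.
(iii) {Branch, AcctNo} -> Balance: (Branch=873, AcctNo=T75): 2 rows → Balance takes values {95, 91} — violation; (Branch=883, AcctNo=T62): 3 rows → Balance takes values {91, 90} — violation — fails.
(iv) Rep -> Branch: Rep=G66: 2 rows → Branch takes values {873, 883} — violation; Rep=G88: 3 rows → Branch takes values {883, 873, 886} — violation; Rep=G24: 2 rows → Branch takes values {883, 891} — violation; Rep=G43: 2 rows → Branch takes values {891, 887} — violation — fails.
None of the 4 dependencies hold.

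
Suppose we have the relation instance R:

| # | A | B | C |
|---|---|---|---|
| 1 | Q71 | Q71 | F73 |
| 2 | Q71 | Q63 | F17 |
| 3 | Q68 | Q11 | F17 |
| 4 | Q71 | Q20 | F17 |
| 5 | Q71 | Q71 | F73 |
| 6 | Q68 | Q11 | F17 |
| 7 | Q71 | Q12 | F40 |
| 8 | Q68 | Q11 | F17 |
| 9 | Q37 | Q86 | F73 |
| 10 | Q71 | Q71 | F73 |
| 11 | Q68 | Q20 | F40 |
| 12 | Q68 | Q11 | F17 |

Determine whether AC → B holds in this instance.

(A=Q71, C=F73): rows 1, 5, 10 → B = Q71, Q71, Q71 ✓
(A=Q71, C=F17): rows 2, 4 → B takes values {Q63, Q20} — violation
(A=Q68, C=F17): rows 3, 6, 8, 12 → B = Q11, Q11, Q11, Q11 ✓
(A=Q71, C=F40): row 7 → B = Q12 ✓
(A=Q37, C=F73): row 9 → B = Q86 ✓
(A=Q68, C=F40): row 11 → B = Q20 ✓
Two rows agree on AC but differ on B, so AC → B does not hold.

No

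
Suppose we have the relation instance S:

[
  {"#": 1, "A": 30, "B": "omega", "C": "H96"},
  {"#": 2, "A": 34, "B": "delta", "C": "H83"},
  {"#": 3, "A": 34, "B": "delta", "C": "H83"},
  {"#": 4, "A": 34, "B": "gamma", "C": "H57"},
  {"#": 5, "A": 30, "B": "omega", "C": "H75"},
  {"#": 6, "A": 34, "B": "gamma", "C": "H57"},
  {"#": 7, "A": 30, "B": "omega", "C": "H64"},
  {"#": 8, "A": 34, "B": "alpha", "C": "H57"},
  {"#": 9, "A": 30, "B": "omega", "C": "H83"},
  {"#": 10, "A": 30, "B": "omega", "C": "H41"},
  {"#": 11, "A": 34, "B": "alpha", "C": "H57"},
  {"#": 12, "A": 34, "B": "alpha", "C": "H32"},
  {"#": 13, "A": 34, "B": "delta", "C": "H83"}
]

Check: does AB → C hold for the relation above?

(A=30, B=omega): rows 1, 5, 7, 9, 10 → C takes values {H96, H75, H64, H83, H41} — violation
(A=34, B=delta): rows 2, 3, 13 → C = H83, H83, H83 ✓
(A=34, B=gamma): rows 4, 6 → C = H57, H57 ✓
(A=34, B=alpha): rows 8, 11, 12 → C takes values {H57, H32} — violation
Two rows agree on AB but differ on C, so AB → C does not hold.

No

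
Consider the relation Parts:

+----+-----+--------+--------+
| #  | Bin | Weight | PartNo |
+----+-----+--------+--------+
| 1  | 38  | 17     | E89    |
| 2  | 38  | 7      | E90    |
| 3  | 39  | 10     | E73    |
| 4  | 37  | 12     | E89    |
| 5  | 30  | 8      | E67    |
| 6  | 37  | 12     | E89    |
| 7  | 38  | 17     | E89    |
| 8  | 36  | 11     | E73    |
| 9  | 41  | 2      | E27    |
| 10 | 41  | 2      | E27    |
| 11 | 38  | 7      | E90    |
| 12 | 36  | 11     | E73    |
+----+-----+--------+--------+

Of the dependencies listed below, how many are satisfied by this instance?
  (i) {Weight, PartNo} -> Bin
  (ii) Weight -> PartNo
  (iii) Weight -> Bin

(i) {Weight, PartNo} -> Bin: every LHS value maps to a single RHS value — holds.
(ii) Weight -> PartNo: every LHS value maps to a single RHS value — holds.
(iii) Weight -> Bin: every LHS value maps to a single RHS value — holds.
3 of the 3 dependencies hold.

3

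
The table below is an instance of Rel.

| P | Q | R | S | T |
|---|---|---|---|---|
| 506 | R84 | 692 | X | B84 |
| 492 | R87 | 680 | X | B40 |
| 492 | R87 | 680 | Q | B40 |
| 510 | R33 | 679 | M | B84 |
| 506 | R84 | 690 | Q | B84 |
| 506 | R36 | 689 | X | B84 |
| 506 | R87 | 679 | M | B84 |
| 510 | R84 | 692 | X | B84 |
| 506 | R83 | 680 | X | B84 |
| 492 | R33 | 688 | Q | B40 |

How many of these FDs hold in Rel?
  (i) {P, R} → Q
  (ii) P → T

(i) {P, R} → Q: every LHS value maps to a single RHS value — holds.
(ii) P → T: every LHS value maps to a single RHS value — holds.
2 of the 2 dependencies hold.

2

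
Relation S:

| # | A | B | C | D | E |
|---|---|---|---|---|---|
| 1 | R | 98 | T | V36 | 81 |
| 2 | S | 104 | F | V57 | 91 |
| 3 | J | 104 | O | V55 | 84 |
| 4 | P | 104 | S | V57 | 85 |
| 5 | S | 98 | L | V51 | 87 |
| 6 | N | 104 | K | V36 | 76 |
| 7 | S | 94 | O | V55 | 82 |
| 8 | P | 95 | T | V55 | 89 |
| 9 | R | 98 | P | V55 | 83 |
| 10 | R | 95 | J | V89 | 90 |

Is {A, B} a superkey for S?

No

Rows 1 and 9 have the same {A, B} value (A=R, B=98) but are distinct tuples, so {A, B} does not determine every attribute — not a superkey.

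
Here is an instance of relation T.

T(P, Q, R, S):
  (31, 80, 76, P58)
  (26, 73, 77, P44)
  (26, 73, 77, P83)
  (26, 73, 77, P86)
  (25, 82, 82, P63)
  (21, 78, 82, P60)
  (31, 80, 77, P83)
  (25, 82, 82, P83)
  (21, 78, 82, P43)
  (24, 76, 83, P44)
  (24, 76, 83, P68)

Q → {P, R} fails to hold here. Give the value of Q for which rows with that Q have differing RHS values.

Q=80: 2 rows → {P,R} takes values {(31, 76), (31, 77)} — violation
Q=73: 3 rows → {P,R} = (26, 77), (26, 77), (26, 77) ✓
Q=82: 2 rows → {P,R} = (25, 82), (25, 82) ✓
Q=78: 2 rows → {P,R} = (21, 82), (21, 82) ✓
Q=76: 2 rows → {P,R} = (24, 83), (24, 83) ✓
The only Q value with inconsistent RHS is Q=80.

80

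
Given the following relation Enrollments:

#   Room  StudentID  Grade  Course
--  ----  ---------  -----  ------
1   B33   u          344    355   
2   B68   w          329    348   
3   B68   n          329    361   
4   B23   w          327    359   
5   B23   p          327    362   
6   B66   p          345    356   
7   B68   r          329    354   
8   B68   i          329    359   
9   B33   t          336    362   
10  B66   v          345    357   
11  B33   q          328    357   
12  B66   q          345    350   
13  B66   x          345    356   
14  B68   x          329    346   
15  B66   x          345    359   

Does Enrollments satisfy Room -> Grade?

No

Room=B33: rows 1, 9, 11 → Grade takes values {344, 336, 328} — violation
Room=B68: rows 2, 3, 7, 8, 14 → Grade = 329, 329, 329, 329, 329 ✓
Room=B23: rows 4, 5 → Grade = 327, 327 ✓
Room=B66: rows 6, 10, 12, 13, 15 → Grade = 345, 345, 345, 345, 345 ✓
Two rows agree on Room but differ on Grade, so Room -> Grade does not hold.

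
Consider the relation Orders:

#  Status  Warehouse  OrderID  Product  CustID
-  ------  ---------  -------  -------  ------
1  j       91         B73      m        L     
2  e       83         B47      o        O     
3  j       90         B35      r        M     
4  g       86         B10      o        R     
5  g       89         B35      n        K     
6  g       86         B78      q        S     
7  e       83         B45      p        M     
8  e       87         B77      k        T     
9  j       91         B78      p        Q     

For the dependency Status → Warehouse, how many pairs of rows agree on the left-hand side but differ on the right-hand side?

Status=j: violating pairs (1,3), (3,9) — 2 pairs.
Status=e: violating pairs (2,8), (7,8) — 2 pairs.
Status=g: violating pairs (4,5), (5,6) — 2 pairs.

6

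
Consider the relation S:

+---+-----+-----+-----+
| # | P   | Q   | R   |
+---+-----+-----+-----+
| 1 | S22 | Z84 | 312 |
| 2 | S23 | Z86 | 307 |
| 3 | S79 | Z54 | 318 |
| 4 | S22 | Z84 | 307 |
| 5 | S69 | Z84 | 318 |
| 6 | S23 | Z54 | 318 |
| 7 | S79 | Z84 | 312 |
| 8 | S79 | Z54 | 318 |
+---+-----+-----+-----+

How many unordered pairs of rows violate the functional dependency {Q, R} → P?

3

(Q=Z84, R=312): violating pairs (1,7) — 1 pair.
(Q=Z54, R=318): violating pairs (3,6), (6,8) — 2 pairs.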